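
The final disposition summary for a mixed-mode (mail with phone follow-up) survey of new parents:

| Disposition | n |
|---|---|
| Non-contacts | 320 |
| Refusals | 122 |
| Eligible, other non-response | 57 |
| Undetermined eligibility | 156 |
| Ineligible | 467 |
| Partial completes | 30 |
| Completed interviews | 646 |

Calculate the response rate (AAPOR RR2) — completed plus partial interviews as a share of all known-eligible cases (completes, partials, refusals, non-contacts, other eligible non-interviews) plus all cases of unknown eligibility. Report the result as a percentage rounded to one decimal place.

Num → 646 + 30 = 676
Denom → 646 + 30 + 122 + 320 + 57 + 156 = 1331
RR2 = 676 / 1331 = 0.5079

50.8%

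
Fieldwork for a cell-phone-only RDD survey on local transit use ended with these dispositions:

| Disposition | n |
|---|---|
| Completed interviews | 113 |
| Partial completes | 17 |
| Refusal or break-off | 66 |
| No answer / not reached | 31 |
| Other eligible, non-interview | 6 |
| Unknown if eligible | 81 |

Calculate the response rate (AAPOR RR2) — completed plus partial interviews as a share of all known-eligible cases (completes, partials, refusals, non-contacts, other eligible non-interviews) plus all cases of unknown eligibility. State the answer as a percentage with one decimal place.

41.4%

Top = 113 + 17 = 130
Denominator = 113 + 17 + 66 + 31 + 6 + 81 = 314
RR2 = 130 / 314 = 0.4140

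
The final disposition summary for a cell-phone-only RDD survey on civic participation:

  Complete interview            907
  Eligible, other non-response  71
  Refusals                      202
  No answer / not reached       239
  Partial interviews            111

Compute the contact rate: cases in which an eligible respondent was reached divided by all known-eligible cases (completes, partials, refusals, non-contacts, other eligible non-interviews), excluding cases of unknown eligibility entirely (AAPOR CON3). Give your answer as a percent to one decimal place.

Numerator → 907 + 111 + 202 + 71 = 1291
Base → 907 + 111 + 202 + 239 + 71 = 1530
CON3 = 1291 / 1530 = 0.8438

84.4%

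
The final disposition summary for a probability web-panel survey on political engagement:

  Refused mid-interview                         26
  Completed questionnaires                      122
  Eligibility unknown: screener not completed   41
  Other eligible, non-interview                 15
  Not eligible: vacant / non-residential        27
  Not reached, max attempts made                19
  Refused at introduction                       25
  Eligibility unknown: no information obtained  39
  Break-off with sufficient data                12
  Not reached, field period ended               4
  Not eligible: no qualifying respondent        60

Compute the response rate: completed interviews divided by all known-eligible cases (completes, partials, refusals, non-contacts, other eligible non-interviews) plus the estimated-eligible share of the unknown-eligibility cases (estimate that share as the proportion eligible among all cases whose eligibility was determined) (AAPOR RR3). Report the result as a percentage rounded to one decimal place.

Refused = 25 + 26 = 51
No contact after all attempts = 4 + 19 = 23
Undetermined eligibility = 41 + 39 = 80
Ineligible = 60 + 27 = 87
Top → 122
Eligible (known) → 122 + 12 + 51 + 23 + 15 = 223
e = 223 / (223 + 87) = 223 / 310 = 0.7194
e × U → 0.7194 × 80 = 57.55
Denom → 223 + 57.55 = 280.55
RR3 = 122 / 280.55 = 0.4349

43.5%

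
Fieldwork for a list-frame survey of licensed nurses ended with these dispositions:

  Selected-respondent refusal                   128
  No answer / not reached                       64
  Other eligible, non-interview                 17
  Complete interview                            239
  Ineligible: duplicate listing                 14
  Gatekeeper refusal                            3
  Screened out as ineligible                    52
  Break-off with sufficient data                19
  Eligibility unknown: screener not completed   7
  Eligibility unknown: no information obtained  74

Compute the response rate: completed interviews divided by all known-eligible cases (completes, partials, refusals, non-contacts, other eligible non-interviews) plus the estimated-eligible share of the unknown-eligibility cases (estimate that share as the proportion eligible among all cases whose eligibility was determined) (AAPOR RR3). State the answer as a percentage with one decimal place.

44.2%

Declined to participate = 3 + 128 = 131
Unknown if eligible = 7 + 74 = 81
Screened out, ineligible = 52 + 14 = 66
Top: 239
Known eligible: 239 + 19 + 131 + 64 + 17 = 470
e = 470 / (470 + 66) = 470 / 536 = 0.8769
Estimated eligible among unknowns: 0.8769 × 81 = 71.03
Denominator: 470 + 71.03 = 541.03
RR3 = 239 / 541.03 = 0.4417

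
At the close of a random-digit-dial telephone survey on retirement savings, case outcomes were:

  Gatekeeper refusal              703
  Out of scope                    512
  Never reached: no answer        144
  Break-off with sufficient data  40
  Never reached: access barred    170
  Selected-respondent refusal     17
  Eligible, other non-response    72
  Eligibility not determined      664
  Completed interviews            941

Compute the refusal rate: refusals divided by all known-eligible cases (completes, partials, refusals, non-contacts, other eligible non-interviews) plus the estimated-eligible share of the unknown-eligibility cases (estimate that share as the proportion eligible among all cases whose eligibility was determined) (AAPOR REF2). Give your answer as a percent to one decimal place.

27.5%

Refused = 703 + 17 = 720
Non-contacts = 144 + 170 = 314
Numerator = 720
Known eligible = 941 + 40 + 720 + 314 + 72 = 2087
e = 2087 / (2087 + 512) = 2087 / 2599 = 0.8030
Eligible share of unknowns = 0.8030 × 664 = 533.19
Base = 2087 + 533.19 = 2620.19
REF2 = 720 / 2620.19 = 0.2748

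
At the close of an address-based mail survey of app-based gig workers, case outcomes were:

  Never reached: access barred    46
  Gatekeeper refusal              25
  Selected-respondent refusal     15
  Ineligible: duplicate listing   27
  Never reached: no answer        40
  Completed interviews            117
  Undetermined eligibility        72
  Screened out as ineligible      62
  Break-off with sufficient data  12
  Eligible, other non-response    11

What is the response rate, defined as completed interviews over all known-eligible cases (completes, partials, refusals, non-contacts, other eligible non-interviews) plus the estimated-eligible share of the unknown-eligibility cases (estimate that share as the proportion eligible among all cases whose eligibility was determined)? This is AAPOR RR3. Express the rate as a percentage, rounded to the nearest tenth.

Refused = 25 + 15 = 40
No answer / not reached = 40 + 46 = 86
Out of scope = 62 + 27 = 89
Num = 117
Determined eligible = 117 + 12 + 40 + 86 + 11 = 266
e = 266 / (266 + 89) = 266 / 355 = 0.7493
Estimated eligible among unknowns = 0.7493 × 72 = 53.95
Denom = 266 + 53.95 = 319.95
RR3 = 117 / 319.95 = 0.3657

36.6%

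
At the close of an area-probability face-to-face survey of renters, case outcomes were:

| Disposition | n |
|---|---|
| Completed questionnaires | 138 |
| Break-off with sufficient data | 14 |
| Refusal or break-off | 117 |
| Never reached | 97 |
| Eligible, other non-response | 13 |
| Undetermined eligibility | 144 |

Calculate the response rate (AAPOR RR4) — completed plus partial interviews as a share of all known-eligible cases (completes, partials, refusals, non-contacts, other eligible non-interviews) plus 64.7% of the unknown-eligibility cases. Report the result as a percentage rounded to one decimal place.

32.2%

Num: 138 + 14 = 152
Determined eligible: 138 + 14 + 117 + 97 + 13 = 379
Eligible share of unknowns: 0.6470 × 144 = 93.17
Denom: 379 + 93.17 = 472.17
RR4 = 152 / 472.17 = 0.3219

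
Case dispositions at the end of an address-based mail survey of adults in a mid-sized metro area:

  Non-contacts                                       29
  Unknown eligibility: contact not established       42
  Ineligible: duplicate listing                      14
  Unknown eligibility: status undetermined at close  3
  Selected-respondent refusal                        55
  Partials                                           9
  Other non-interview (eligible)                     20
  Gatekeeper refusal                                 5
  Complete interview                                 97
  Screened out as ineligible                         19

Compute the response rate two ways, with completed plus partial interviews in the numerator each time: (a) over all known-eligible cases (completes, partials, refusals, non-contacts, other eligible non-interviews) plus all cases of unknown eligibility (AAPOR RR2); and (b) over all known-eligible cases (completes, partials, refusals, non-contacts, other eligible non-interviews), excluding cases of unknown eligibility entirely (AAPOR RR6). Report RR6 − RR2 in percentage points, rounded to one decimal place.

8.5

Refusal or break-off = 5 + 55 = 60
Unknown if eligible = 42 + 3 = 45
Out of scope = 19 + 14 = 33
Numerator: 97 + 9 = 106
Base: 97 + 9 + 60 + 29 + 20 + 45 = 260
RR2 = 106 / 260 = 0.4077
Base: 97 + 9 + 60 + 29 + 20 = 215
RR6 = 106 / 215 = 0.4930
Difference = 49.30 − 40.77 = 8.53 percentage points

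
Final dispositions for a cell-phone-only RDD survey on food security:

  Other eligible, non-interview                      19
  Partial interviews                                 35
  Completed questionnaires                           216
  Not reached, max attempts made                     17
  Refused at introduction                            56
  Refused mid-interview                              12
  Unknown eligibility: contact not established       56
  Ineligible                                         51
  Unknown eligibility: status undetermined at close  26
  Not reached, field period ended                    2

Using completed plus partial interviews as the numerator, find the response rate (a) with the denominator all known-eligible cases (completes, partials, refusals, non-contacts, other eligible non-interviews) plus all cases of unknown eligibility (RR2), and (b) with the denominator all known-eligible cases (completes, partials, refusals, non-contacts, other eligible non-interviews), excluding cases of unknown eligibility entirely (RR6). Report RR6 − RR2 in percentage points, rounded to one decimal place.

Refusals = 56 + 12 = 68
No contact after all attempts = 2 + 17 = 19
Unknown if eligible = 56 + 26 = 82
Numerator: 216 + 35 = 251
Denom: 216 + 35 + 68 + 19 + 19 + 82 = 439
RR2 = 251 / 439 = 0.5718
Denom: 216 + 35 + 68 + 19 + 19 = 357
RR6 = 251 / 357 = 0.7031
Difference = 70.31 − 57.18 = 13.13 percentage points

13.1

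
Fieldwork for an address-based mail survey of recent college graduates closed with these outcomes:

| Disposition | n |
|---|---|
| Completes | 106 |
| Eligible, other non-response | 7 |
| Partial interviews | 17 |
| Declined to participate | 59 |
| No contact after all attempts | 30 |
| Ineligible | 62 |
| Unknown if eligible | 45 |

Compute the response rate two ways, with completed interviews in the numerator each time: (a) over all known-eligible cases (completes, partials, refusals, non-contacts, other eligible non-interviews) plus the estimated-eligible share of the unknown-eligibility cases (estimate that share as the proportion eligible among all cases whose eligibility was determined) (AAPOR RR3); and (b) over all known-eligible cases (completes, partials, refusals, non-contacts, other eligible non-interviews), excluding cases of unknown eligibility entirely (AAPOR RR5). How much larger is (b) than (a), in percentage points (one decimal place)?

Numerator = 106
Known eligible = 106 + 17 + 59 + 30 + 7 = 219
e = 219 / (219 + 62) = 219 / 281 = 0.7794
e × U = 0.7794 × 45 = 35.07
Denominator = 219 + 35.07 = 254.07
RR3 = 106 / 254.07 = 0.4172
Denominator = 106 + 17 + 59 + 30 + 7 = 219
RR5 = 106 / 219 = 0.4840
Difference = 48.40 − 41.72 = 6.68 percentage points

6.7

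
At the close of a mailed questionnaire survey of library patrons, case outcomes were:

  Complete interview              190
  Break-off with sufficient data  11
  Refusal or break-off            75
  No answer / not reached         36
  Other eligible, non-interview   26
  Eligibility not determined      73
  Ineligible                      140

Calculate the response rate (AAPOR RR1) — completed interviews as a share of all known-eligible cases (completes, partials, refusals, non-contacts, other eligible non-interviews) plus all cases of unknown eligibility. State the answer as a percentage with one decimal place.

46.2%

Numerator: 190
Denominator: 190 + 11 + 75 + 36 + 26 + 73 = 411
RR1 = 190 / 411 = 0.4623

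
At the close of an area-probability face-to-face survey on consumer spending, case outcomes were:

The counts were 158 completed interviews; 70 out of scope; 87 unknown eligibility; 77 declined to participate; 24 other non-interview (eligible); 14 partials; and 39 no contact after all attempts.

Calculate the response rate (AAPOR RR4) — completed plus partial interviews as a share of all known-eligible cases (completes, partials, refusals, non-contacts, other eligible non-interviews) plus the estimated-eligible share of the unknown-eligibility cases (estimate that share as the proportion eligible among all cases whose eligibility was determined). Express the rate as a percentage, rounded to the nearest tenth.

44.9%

Top = 158 + 14 = 172
Eligible (known) = 158 + 14 + 77 + 39 + 24 = 312
e = 312 / (312 + 70) = 312 / 382 = 0.8168
Estimated eligible among unknowns = 0.8168 × 87 = 71.06
Denom = 312 + 71.06 = 383.06
RR4 = 172 / 383.06 = 0.4490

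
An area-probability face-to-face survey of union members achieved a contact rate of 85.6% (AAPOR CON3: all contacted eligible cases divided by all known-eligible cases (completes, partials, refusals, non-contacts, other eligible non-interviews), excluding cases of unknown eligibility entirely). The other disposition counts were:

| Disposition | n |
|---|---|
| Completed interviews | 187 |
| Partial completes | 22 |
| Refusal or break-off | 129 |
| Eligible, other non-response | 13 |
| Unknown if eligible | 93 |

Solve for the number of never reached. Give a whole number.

59

Top: 187 + 22 + 129 + 13 = 351
CON3 = 351 / D = 0.856
D = 351 / 0.856 = 410.0
Rest of base = 351
never reached = 410.0 − 351 ≈ 59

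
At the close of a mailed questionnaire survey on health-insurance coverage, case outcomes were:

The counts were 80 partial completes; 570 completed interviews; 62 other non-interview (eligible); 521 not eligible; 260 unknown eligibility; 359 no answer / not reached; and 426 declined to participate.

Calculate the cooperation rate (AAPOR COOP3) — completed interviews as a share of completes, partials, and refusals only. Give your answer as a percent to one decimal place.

Top = 570
Denominator = 570 + 80 + 426 = 1076
COOP3 = 570 / 1076 = 0.5297

53.0%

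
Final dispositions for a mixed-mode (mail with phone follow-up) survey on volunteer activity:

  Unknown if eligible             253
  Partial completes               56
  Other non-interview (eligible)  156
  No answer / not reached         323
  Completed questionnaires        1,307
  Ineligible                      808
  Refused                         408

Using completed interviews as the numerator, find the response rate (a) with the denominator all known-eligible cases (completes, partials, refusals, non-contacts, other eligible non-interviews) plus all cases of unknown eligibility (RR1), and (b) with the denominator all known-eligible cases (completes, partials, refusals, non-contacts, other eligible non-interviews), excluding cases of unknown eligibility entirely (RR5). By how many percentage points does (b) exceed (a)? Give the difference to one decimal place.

5.9

Numerator → 1307
Base → 1307 + 56 + 408 + 323 + 156 + 253 = 2503
RR1 = 1307 / 2503 = 0.5222
Base → 1307 + 56 + 408 + 323 + 156 = 2250
RR5 = 1307 / 2250 = 0.5809
Difference = 58.09 − 52.22 = 5.87 percentage points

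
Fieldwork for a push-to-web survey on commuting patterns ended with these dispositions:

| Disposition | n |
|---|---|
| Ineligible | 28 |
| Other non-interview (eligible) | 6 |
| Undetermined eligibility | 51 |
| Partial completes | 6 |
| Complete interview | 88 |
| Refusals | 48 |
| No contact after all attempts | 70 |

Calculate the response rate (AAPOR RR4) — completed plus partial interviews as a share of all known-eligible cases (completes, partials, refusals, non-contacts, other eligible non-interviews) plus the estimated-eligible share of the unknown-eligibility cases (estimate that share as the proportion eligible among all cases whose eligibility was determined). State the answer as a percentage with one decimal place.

35.7%

Top → 88 + 6 = 94
Eligible (known) → 88 + 6 + 48 + 70 + 6 = 218
e = 218 / (218 + 28) = 218 / 246 = 0.8862
e × U → 0.8862 × 51 = 45.20
Base → 218 + 45.20 = 263.20
RR4 = 94 / 263.20 = 0.3571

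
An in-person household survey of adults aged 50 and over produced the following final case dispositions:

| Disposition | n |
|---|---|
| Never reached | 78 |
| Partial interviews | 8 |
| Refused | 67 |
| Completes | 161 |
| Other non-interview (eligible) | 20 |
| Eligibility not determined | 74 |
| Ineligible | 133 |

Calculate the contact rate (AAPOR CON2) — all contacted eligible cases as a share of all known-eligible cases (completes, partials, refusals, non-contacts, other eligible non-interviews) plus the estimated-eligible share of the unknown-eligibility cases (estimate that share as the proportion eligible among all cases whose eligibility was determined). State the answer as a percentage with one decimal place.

66.2%

Num = 161 + 8 + 67 + 20 = 256
Eligible (known) = 161 + 8 + 67 + 78 + 20 = 334
e = 334 / (334 + 133) = 334 / 467 = 0.7152
e × U = 0.7152 × 74 = 52.92
Denom = 334 + 52.92 = 386.92
CON2 = 256 / 386.92 = 0.6616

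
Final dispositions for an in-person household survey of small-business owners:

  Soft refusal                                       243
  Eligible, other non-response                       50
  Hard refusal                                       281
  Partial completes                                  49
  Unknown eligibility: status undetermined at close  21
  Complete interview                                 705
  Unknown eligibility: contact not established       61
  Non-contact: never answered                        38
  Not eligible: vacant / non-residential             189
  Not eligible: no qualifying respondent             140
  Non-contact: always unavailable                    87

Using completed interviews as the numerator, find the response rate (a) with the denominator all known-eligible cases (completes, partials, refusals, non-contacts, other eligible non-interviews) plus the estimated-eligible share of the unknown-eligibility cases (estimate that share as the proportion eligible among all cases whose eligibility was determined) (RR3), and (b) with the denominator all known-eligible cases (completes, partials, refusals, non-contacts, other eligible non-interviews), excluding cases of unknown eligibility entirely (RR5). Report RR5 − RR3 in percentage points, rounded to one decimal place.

Refused = 281 + 243 = 524
No contact after all attempts = 38 + 87 = 125
Unknown eligibility = 61 + 21 = 82
Screened out, ineligible = 140 + 189 = 329
Top = 705
Known eligible = 705 + 49 + 524 + 125 + 50 = 1453
e = 1453 / (1453 + 329) = 1453 / 1782 = 0.8154
e × U = 0.8154 × 82 = 66.86
Denominator = 1453 + 66.86 = 1519.86
RR3 = 705 / 1519.86 = 0.4639
Denominator = 705 + 49 + 524 + 125 + 50 = 1453
RR5 = 705 / 1453 = 0.4852
Difference = 48.52 − 46.39 = 2.13 percentage points

2.1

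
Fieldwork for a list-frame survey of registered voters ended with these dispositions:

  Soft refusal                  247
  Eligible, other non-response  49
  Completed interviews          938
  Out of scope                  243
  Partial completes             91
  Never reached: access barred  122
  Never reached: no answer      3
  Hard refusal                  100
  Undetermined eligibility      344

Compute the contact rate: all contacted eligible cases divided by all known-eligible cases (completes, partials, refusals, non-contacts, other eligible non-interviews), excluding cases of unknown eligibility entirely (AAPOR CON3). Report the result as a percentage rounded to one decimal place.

91.9%

Refusals = 100 + 247 = 347
Non-contacts = 3 + 122 = 125
Num → 938 + 91 + 347 + 49 = 1425
Denominator → 938 + 91 + 347 + 125 + 49 = 1550
CON3 = 1425 / 1550 = 0.9194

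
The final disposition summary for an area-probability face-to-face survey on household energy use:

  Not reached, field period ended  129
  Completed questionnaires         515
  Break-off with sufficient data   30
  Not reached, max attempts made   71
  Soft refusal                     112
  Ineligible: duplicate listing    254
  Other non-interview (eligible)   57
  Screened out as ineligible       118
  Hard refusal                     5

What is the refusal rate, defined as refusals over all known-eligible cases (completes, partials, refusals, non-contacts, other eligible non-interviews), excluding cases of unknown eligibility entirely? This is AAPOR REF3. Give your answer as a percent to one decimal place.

12.7%

Refusal or break-off = 5 + 112 = 117
No answer / not reached = 129 + 71 = 200
Ineligible = 118 + 254 = 372
Num → 117
Denom → 515 + 30 + 117 + 200 + 57 = 919
REF3 = 117 / 919 = 0.1273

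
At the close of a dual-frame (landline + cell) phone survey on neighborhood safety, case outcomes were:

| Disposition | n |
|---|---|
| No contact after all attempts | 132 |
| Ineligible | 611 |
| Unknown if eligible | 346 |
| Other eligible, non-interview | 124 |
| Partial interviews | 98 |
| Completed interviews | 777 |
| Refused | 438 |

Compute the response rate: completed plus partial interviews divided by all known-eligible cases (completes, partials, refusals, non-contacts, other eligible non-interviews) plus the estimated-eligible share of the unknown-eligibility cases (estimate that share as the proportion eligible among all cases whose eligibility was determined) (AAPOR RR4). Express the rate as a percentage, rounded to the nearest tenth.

Num = 777 + 98 = 875
Known eligible = 777 + 98 + 438 + 132 + 124 = 1569
e = 1569 / (1569 + 611) = 1569 / 2180 = 0.7197
Estimated eligible among unknowns = 0.7197 × 346 = 249.02
Denom = 1569 + 249.02 = 1818.02
RR4 = 875 / 1818.02 = 0.4813

48.1%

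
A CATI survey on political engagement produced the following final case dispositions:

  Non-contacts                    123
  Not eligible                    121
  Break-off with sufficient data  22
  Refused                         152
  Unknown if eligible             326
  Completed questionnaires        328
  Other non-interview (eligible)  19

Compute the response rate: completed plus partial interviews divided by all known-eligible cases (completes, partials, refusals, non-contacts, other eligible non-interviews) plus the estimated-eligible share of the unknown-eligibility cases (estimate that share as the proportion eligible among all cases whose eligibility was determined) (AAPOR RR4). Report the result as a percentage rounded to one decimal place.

38.1%

Numerator: 328 + 22 = 350
Eligible (known): 328 + 22 + 152 + 123 + 19 = 644
e = 644 / (644 + 121) = 644 / 765 = 0.8418
Eligible share of unknowns: 0.8418 × 326 = 274.43
Denom: 644 + 274.43 = 918.43
RR4 = 350 / 918.43 = 0.3811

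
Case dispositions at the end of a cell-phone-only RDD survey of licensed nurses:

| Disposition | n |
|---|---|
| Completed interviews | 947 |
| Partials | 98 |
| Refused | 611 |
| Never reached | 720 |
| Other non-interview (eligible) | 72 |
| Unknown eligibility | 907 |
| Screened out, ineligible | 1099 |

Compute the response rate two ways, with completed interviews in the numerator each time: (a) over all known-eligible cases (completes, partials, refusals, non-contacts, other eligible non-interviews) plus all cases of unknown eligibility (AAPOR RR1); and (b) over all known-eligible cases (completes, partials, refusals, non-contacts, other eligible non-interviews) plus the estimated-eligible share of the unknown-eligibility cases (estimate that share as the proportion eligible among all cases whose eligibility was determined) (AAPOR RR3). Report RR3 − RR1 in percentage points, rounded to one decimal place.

Num → 947
Denom → 947 + 98 + 611 + 720 + 72 + 907 = 3355
RR1 = 947 / 3355 = 0.2823
Eligible (known) → 947 + 98 + 611 + 720 + 72 = 2448
e = 2448 / (2448 + 1099) = 2448 / 3547 = 0.6902
e × U → 0.6902 × 907 = 626.01
Denom → 2448 + 626.01 = 3074.01
RR3 = 947 / 3074.01 = 0.3081
Difference = 30.81 − 28.23 = 2.58 percentage points

2.6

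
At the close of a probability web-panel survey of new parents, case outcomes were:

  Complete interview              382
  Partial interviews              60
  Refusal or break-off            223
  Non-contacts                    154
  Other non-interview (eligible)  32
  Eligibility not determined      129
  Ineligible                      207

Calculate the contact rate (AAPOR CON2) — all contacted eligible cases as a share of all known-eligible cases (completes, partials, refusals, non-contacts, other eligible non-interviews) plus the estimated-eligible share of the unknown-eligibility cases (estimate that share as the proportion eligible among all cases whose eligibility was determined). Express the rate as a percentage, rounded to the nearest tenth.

73.0%

Numerator → 382 + 60 + 223 + 32 = 697
Determined eligible → 382 + 60 + 223 + 154 + 32 = 851
e = 851 / (851 + 207) = 851 / 1058 = 0.8043
e × U → 0.8043 × 129 = 103.75
Denominator → 851 + 103.75 = 954.75
CON2 = 697 / 954.75 = 0.7300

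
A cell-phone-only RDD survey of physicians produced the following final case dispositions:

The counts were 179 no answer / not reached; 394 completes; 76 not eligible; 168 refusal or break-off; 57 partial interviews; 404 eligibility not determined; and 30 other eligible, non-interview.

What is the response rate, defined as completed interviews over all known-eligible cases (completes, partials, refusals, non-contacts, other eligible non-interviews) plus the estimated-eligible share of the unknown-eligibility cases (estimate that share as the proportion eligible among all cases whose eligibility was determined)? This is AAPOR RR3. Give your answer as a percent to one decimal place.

32.9%

Numerator = 394
Known eligible = 394 + 57 + 168 + 179 + 30 = 828
e = 828 / (828 + 76) = 828 / 904 = 0.9159
Eligible share of unknowns = 0.9159 × 404 = 370.02
Denom = 828 + 370.02 = 1198.02
RR3 = 394 / 1198.02 = 0.3289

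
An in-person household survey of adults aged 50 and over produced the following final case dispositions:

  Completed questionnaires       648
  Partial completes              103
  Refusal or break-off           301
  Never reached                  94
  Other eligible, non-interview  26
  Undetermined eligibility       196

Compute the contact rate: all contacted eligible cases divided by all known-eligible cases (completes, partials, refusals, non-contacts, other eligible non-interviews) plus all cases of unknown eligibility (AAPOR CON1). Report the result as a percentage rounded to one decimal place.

78.8%

Numerator = 648 + 103 + 301 + 26 = 1078
Denom = 648 + 103 + 301 + 94 + 26 + 196 = 1368
CON1 = 1078 / 1368 = 0.7880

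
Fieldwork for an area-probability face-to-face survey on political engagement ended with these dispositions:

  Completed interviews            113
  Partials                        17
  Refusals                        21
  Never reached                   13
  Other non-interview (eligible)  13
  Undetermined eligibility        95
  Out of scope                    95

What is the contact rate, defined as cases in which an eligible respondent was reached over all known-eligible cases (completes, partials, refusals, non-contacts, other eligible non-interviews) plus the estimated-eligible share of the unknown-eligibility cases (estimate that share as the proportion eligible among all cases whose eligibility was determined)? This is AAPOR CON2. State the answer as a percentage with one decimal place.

68.7%

Top = 113 + 17 + 21 + 13 = 164
Known eligible = 113 + 17 + 21 + 13 + 13 = 177
e = 177 / (177 + 95) = 177 / 272 = 0.6507
Eligible share of unknowns = 0.6507 × 95 = 61.82
Denominator = 177 + 61.82 = 238.82
CON2 = 164 / 238.82 = 0.6867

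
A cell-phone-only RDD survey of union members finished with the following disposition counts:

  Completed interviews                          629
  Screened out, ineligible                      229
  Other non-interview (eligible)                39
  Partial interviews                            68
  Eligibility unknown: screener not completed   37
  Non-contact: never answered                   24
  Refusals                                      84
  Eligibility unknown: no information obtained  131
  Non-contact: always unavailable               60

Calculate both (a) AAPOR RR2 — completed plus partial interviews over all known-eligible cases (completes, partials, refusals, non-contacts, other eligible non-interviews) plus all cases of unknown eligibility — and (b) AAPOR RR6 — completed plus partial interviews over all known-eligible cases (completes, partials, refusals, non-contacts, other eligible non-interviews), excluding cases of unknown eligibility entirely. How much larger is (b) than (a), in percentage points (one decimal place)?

Non-contacts = 24 + 60 = 84
Unknown if eligible = 37 + 131 = 168
Numerator: 629 + 68 = 697
Base: 629 + 68 + 84 + 84 + 39 + 168 = 1072
RR2 = 697 / 1072 = 0.6502
Base: 629 + 68 + 84 + 84 + 39 = 904
RR6 = 697 / 904 = 0.7710
Difference = 77.10 − 65.02 = 12.08 percentage points

12.1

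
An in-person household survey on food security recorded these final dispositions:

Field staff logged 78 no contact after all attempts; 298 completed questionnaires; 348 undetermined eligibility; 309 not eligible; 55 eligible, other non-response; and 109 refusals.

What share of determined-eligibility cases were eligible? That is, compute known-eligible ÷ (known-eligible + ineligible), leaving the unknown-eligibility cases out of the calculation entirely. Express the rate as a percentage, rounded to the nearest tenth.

63.6%

Determined eligible: 298 + 109 + 78 + 55 = 540
e = 540 / (540 + 309) = 540 / 849 = 0.6360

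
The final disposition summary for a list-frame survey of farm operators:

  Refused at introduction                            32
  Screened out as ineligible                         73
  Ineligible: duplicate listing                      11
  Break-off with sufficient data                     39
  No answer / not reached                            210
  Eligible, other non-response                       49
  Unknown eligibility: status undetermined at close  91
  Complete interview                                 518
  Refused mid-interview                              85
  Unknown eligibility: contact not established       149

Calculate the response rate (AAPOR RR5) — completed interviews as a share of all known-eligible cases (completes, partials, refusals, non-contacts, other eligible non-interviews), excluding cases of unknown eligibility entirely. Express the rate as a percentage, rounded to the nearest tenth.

55.5%

Refused = 32 + 85 = 117
Eligibility not determined = 149 + 91 = 240
Screened out, ineligible = 73 + 11 = 84
Numerator → 518
Base → 518 + 39 + 117 + 210 + 49 = 933
RR5 = 518 / 933 = 0.5552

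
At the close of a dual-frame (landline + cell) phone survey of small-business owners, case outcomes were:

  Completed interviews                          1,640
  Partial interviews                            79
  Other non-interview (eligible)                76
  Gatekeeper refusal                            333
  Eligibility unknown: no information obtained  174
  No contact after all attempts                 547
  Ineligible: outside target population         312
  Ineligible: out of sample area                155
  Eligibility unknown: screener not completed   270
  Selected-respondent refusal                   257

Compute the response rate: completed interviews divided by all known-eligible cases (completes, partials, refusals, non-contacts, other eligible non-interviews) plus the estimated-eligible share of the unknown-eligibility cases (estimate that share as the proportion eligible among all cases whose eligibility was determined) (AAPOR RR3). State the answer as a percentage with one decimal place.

49.5%

Refusal or break-off = 333 + 257 = 590
Eligibility not determined = 270 + 174 = 444
Not eligible = 312 + 155 = 467
Num: 1640
Eligible (known): 1640 + 79 + 590 + 547 + 76 = 2932
e = 2932 / (2932 + 467) = 2932 / 3399 = 0.8626
Estimated eligible among unknowns: 0.8626 × 444 = 382.99
Base: 2932 + 382.99 = 3314.99
RR3 = 1640 / 3314.99 = 0.4947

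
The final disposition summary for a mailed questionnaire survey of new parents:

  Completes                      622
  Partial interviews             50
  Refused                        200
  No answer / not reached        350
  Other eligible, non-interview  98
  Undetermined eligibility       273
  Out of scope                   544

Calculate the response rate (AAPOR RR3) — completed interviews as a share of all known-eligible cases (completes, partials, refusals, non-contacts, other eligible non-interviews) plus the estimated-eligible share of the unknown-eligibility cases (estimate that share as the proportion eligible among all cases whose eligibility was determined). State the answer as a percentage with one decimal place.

41.1%

Top: 622
Known eligible: 622 + 50 + 200 + 350 + 98 = 1320
e = 1320 / (1320 + 544) = 1320 / 1864 = 0.7082
Estimated eligible among unknowns: 0.7082 × 273 = 193.34
Denom: 1320 + 193.34 = 1513.34
RR3 = 622 / 1513.34 = 0.4110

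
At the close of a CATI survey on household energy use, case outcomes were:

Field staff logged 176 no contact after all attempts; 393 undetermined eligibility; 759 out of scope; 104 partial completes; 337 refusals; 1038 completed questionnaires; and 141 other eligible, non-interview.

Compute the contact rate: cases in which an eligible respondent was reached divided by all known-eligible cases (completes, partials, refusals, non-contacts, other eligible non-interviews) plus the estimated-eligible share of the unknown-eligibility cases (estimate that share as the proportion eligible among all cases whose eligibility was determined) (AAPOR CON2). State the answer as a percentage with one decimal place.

78.2%

Num = 1038 + 104 + 337 + 141 = 1620
Determined eligible = 1038 + 104 + 337 + 176 + 141 = 1796
e = 1796 / (1796 + 759) = 1796 / 2555 = 0.7029
e × U = 0.7029 × 393 = 276.24
Denom = 1796 + 276.24 = 2072.24
CON2 = 1620 / 2072.24 = 0.7818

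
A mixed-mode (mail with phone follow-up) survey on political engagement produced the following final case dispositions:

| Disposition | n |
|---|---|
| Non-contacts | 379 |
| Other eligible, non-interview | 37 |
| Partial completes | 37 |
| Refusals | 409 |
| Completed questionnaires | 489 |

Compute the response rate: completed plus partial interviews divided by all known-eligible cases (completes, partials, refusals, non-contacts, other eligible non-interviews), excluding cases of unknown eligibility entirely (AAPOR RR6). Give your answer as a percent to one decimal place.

38.9%

Num: 489 + 37 = 526
Denom: 489 + 37 + 409 + 379 + 37 = 1351
RR6 = 526 / 1351 = 0.3893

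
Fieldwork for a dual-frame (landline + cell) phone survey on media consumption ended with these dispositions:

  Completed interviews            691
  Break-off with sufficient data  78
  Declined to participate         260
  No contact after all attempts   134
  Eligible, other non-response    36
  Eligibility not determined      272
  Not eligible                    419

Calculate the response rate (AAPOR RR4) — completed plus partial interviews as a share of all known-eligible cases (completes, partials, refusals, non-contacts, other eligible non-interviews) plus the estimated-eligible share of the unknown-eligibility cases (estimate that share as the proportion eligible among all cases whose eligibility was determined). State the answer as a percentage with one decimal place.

Numerator: 691 + 78 = 769
Determined eligible: 691 + 78 + 260 + 134 + 36 = 1199
e = 1199 / (1199 + 419) = 1199 / 1618 = 0.7410
Estimated eligible among unknowns: 0.7410 × 272 = 201.55
Base: 1199 + 201.55 = 1400.55
RR4 = 769 / 1400.55 = 0.5491

54.9%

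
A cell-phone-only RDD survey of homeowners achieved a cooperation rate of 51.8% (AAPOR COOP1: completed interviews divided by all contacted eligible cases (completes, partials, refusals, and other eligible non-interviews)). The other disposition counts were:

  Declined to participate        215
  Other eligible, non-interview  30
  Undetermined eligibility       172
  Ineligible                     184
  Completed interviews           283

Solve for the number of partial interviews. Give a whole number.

18

COOP1 = 283 / D = 0.518
D = 283 / 0.518 = 546.3
Rest of base = 528
partial interviews = 546.3 − 528 ≈ 18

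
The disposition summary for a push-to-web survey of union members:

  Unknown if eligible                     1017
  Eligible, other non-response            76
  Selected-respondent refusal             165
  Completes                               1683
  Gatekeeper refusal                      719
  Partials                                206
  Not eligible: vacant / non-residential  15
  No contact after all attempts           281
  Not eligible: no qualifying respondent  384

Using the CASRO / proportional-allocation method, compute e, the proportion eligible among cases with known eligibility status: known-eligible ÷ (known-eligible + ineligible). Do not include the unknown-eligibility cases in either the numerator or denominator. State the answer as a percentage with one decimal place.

88.7%

Declined to participate = 719 + 165 = 884
Out of scope = 384 + 15 = 399
Known eligible = 1683 + 206 + 884 + 281 + 76 = 3130
e = 3130 / (3130 + 399) = 3130 / 3529 = 0.8869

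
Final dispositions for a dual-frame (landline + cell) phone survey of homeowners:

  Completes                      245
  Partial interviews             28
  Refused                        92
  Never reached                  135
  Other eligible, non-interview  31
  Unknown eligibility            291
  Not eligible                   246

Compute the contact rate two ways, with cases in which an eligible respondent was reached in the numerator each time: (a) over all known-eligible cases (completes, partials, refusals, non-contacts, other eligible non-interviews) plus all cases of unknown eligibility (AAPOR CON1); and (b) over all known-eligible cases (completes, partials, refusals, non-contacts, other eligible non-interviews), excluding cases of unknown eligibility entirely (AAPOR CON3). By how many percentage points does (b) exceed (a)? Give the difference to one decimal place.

26.4

Top = 245 + 28 + 92 + 31 = 396
Base = 245 + 28 + 92 + 135 + 31 + 291 = 822
CON1 = 396 / 822 = 0.4818
Base = 245 + 28 + 92 + 135 + 31 = 531
CON3 = 396 / 531 = 0.7458
Difference = 74.58 − 48.18 = 26.40 percentage points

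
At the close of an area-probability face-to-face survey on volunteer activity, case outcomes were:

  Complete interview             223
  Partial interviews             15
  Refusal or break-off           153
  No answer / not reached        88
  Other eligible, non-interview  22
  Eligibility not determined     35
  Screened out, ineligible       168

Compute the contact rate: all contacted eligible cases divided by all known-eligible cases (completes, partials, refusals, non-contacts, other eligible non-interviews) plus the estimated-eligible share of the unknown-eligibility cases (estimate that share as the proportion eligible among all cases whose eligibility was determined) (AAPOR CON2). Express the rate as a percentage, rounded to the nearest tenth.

78.3%

Top = 223 + 15 + 153 + 22 = 413
Known eligible = 223 + 15 + 153 + 88 + 22 = 501
e = 501 / (501 + 168) = 501 / 669 = 0.7489
Eligible share of unknowns = 0.7489 × 35 = 26.21
Denominator = 501 + 26.21 = 527.21
CON2 = 413 / 527.21 = 0.7834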